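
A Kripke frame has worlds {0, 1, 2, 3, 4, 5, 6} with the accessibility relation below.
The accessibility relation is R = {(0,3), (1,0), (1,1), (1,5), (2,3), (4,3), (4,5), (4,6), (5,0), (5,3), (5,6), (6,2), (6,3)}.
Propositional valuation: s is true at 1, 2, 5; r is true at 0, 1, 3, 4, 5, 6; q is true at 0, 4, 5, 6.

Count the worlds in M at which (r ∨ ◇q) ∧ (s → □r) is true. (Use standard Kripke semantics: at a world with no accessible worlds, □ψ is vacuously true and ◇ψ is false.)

6

Recall that □ψ holds at a world iff ψ holds at every accessible world, and ◇ψ holds iff ψ holds at some accessible world.
Let φ = (r ∨ ◇q) ∧ (s → □r). Evaluate φ at each world:
  0 (successors {3}): φ is true.
  1 (successors {0, 1, 5}): φ is true.
  2 (successors {3}): φ is false.
  3 (successors ∅): φ is true.
  4 (successors {3, 5, 6}): φ is true.
  5 (successors {0, 3, 6}): φ is true.
  6 (successors {2, 3}): φ is true.
For instance, at 2:
  At 2: r ∨ ◇q is false, s → □r is true, so (r ∨ ◇q) ∧ (s → □r) is false.
    At 2: r is false, ◇q is false, so r ∨ ◇q is false.
      At 2: ◇q requires q at some successor in {3}.
        At 3: q is false.
      So ◇q is false at 2.
    At 2: s is true, □r is true, so s → □r is true.
      At 2: □r requires r at every successor {3}.
        At 3: r is true.
      So □r is true at 2.
Satisfying worlds: {0, 1, 3, 4, 5, 6}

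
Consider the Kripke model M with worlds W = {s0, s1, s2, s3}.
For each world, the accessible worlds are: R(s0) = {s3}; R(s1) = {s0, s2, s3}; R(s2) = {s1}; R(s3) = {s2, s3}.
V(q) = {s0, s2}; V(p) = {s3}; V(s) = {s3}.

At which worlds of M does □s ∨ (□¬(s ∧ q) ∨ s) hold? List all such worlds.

Let φ = □s ∨ (□¬(s ∧ q) ∨ s). Evaluate φ at each world:
  s0 (successors {s3}): φ is true.
  s1 (successors {s0, s2, s3}): φ is true.
  s2 (successors {s1}): φ is true.
  s3 (successors {s2, s3}): φ is true.
For instance, at s2:
  At s2: □s is false, □¬(s ∧ q) ∨ s is true, so □s ∨ (□¬(s ∧ q) ∨ s) is true.
    At s2: □s requires s at every successor {s1}.
      s fails at s1, so □s is false at s2.
    At s2: □¬(s ∧ q) is true, s is false, so □¬(s ∧ q) ∨ s is true.
      At s2: □¬(s ∧ q) requires ¬(s ∧ q) at every successor {s1}.
        At s1: ¬(s ∧ q) is true.
      So □¬(s ∧ q) is true at s2.
Satisfying worlds: {s0, s1, s2, s3}

s0, s1, s2, s3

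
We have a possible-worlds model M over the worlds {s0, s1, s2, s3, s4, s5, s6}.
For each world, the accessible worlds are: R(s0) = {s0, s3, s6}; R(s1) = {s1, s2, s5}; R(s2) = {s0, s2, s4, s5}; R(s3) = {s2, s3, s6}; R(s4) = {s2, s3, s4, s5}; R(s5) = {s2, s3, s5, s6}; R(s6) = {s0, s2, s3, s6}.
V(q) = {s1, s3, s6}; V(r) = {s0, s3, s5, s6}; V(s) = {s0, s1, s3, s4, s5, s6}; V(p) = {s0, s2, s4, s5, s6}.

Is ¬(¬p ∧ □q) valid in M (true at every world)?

Let φ = ¬(¬p ∧ □q). Evaluate φ at each world:
  s0 (successors {s0, s3, s6}): φ is true.
  s1 (successors {s1, s2, s5}): φ is true.
  s2 (successors {s0, s2, s4, s5}): φ is true.
  s3 (successors {s2, s3, s6}): φ is true.
  s4 (successors {s2, s3, s4, s5}): φ is true.
  s5 (successors {s2, s3, s5, s6}): φ is true.
  s6 (successors {s0, s2, s3, s6}): φ is true.
For instance, at s3:
  At s3: ¬p ∧ □q is false, so ¬(¬p ∧ □q) is true.
    At s3: ¬p is true, □q is false, so ¬p ∧ □q is false.
      At s3: □q requires q at every successor {s2, s3, s6}.
        q fails at s2, so □q is false at s3.

Yes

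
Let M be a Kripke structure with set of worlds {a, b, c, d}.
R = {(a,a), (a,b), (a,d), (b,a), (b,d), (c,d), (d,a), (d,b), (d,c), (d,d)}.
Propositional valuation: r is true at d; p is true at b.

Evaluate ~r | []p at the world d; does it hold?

No

At d: ~r is false, []p is false, so ~r | []p is false.
  At d: []p requires p at every successor {a, b, c, d}.
    p fails at a, so []p is false at d.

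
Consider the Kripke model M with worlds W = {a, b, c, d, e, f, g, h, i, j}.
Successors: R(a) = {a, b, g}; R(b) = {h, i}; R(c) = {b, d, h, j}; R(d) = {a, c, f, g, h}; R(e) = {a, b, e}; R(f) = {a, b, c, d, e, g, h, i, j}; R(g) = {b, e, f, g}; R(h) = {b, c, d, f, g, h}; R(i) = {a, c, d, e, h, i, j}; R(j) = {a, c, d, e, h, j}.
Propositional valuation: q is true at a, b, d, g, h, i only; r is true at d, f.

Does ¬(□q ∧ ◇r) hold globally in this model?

Yes

Recall that □ψ holds at a world iff ψ holds at every accessible world, and ◇ψ holds iff ψ holds at some accessible world.
Let φ = ¬(□q ∧ ◇r). Evaluate φ at each world:
  a (successors {a, b, g}): φ is true.
  b (successors {h, i}): φ is true.
  c (successors {b, d, h, j}): φ is true.
  d (successors {a, c, f, g, h}): φ is true.
  e (successors {a, b, e}): φ is true.
  f (successors {a, b, c, d, e, g, h, i, j}): φ is true.
  g (successors {b, e, f, g}): φ is true.
  h (successors {b, c, d, f, g, h}): φ is true.
  i (successors {a, c, d, e, h, i, j}): φ is true.
  j (successors {a, c, d, e, h, j}): φ is true.
For instance, at e:
  At e: □q ∧ ◇r is false, so ¬(□q ∧ ◇r) is true.
    At e: □q is false, ◇r is false, so □q ∧ ◇r is false.
      At e: □q requires q at every successor {a, b, e}.
        q fails at e, so □q is false at e.
      At e: ◇r requires r at some successor in {a, b, e}.
        At a: r is false.
        At b: r is false.
        At e: r is false.
      So ◇r is false at e.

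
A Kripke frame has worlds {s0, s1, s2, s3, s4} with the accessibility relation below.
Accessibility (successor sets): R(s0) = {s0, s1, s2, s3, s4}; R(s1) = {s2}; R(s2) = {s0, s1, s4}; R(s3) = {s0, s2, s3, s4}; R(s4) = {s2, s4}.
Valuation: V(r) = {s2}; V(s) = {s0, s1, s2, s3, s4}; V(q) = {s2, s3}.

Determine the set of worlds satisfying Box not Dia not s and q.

s2, s3

Let φ = Box not Dia not s and q. Evaluate φ at each world:
  s0 (successors {s0, s1, s2, s3, s4}): φ is false.
  s1 (successors {s2}): φ is false.
  s2 (successors {s0, s1, s4}): φ is true.
  s3 (successors {s0, s2, s3, s4}): φ is true.
  s4 (successors {s2, s4}): φ is false.
For instance, at s0:
  At s0: Box not Dia not s is true, q is false, so Box not Dia not s and q is false.
    At s0: Box not Dia not s requires not Dia not s at every successor {s0, s1, s2, s3, s4}.
      At s0: not Dia not s is true.
      At s1: not Dia not s is true.
      At s2: not Dia not s is true.
      At s3: not Dia not s is true.
      At s4: not Dia not s is true.
    So Box not Dia not s is true at s0.
Satisfying worlds: {s2, s3}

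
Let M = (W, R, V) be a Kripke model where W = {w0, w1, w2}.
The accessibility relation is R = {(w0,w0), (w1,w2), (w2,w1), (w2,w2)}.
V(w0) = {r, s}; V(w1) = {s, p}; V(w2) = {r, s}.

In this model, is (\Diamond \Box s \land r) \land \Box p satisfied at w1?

Recall that \Box ψ holds at a world iff ψ holds at every accessible world, and \Diamond ψ holds iff ψ holds at some accessible world.
At w1: \Diamond \Box s \land r is false, \Box p is false, so (\Diamond \Box s \land r) \land \Box p is false.
  At w1: \Diamond \Box s is true, r is false, so \Diamond \Box s \land r is false.
    At w1: \Diamond \Box s requires \Box s at some successor in {w2}.
      \Box s holds at w2, so \Diamond \Box s is true at w1.
  At w1: \Box p requires p at every successor {w2}.
    p fails at w2, so \Box p is false at w1.

No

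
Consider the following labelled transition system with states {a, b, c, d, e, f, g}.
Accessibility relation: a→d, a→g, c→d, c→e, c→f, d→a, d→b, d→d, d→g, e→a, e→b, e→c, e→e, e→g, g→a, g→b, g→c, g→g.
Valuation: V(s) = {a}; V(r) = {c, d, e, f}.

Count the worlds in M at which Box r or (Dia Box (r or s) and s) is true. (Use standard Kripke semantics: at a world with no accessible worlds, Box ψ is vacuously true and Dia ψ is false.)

3

Let φ = Box r or (Dia Box (r or s) and s). Evaluate φ at each world:
  a (successors {d, g}): φ is false.
  b (successors ∅): φ is true.
  c (successors {d, e, f}): φ is true.
  d (successors {a, b, d, g}): φ is false.
  e (successors {a, b, c, e, g}): φ is false.
  f (successors ∅): φ is true.
  g (successors {a, b, c, g}): φ is false.
For instance, at c:
  At c: Box r is true, Dia Box (r or s) and s is false, so Box r or (Dia Box (r or s) and s) is true.
    At c: Box r requires r at every successor {d, e, f}.
      At d: r is true.
      At e: r is true.
      At f: r is true.
    So Box r is true at c.
    At c: Dia Box (r or s) is true, s is false, so Dia Box (r or s) and s is false.
      At c: Dia Box (r or s) requires Box (r or s) at some successor in {d, e, f}.
        Box (r or s) holds at f, so Dia Box (r or s) is true at c.
Satisfying worlds: {b, c, f}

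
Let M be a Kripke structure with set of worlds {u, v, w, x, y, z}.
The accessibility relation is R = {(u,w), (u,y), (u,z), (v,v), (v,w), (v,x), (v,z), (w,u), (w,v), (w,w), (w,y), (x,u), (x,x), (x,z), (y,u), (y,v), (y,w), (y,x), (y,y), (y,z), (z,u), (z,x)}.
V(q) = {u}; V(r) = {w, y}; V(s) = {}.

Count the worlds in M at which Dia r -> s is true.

2

Let φ = Dia r -> s. Evaluate φ at each world:
  u (successors {w, y, z}): φ is false.
  v (successors {v, w, x, z}): φ is false.
  w (successors {u, v, w, y}): φ is false.
  x (successors {u, x, z}): φ is true.
  y (successors {u, v, w, x, y, z}): φ is false.
  z (successors {u, x}): φ is true.
For instance, at u:
  At u: Dia r is true, s is false, so Dia r -> s is false.
    At u: Dia r requires r at some successor in {w, y, z}.
      r holds at w, so Dia r is true at u.
Satisfying worlds: {x, z}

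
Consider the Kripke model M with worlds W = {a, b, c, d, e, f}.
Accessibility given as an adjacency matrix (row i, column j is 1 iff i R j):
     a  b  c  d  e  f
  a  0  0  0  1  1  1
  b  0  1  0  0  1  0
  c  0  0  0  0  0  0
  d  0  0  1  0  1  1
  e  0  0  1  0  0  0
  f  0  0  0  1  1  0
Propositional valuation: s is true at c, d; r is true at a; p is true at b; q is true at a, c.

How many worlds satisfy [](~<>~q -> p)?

Recall that []ψ holds at a world iff ψ holds at every accessible world, and <>ψ holds iff ψ holds at some accessible world.
Let φ = [](~<>~q -> p). Evaluate φ at each world:
  a (successors {d, e, f}): φ is false.
  b (successors {b, e}): φ is false.
  c (successors ∅): φ is true.
  d (successors {c, e, f}): φ is false.
  e (successors {c}): φ is false.
  f (successors {d, e}): φ is false.
For instance, at a:
  At a: [](~<>~q -> p) requires ~<>~q -> p at every successor {d, e, f}.
    ~<>~q -> p fails at e, so [](~<>~q -> p) is false at a.
      At e: ~<>~q is true, p is false, so ~<>~q -> p is false.
Satisfying worlds: {c}

1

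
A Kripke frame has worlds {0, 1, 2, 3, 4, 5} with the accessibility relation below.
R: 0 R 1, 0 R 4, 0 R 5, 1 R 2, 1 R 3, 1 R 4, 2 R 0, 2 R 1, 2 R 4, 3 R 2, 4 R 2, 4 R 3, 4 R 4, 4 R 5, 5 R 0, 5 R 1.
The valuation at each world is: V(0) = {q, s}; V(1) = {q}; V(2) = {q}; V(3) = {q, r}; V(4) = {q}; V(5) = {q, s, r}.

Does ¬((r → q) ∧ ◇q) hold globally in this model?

No

Let φ = ¬((r → q) ∧ ◇q). Evaluate φ at each world:
  0 (successors {1, 4, 5}): φ is false.
  1 (successors {2, 3, 4}): φ is false.
  2 (successors {0, 1, 4}): φ is false.
  3 (successors {2}): φ is false.
  4 (successors {2, 3, 4, 5}): φ is false.
  5 (successors {0, 1}): φ is false.
Detail at 0 (counterexample):
  At 0: (r → q) ∧ ◇q is true, so ¬((r → q) ∧ ◇q) is false.
    At 0: r → q is true, ◇q is true, so (r → q) ∧ ◇q is true.
      At 0: ◇q requires q at some successor in {1, 4, 5}.
        q holds at 1, so ◇q is true at 0.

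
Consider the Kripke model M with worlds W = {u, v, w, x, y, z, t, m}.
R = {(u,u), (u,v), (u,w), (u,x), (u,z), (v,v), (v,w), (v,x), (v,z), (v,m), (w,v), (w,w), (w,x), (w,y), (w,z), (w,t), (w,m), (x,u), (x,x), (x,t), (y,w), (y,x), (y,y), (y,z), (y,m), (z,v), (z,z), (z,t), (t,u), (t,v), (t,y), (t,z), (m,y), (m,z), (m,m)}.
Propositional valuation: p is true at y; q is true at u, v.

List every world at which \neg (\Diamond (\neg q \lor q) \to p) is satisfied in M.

Recall that \Diamond ψ holds at a world iff ψ holds at some accessible world.
Let φ = \neg (\Diamond (\neg q \lor q) \to p). Evaluate φ at each world:
  u (successors {u, v, w, x, z}): φ is true.
  v (successors {v, w, x, z, m}): φ is true.
  w (successors {v, w, x, y, z, t, m}): φ is true.
  x (successors {u, x, t}): φ is true.
  y (successors {w, x, y, z, m}): φ is false.
  z (successors {v, z, t}): φ is true.
  t (successors {u, v, y, z}): φ is true.
  m (successors {y, z, m}): φ is true.
For instance, at m:
  At m: \Diamond (\neg q \lor q) \to p is false, so \neg (\Diamond (\neg q \lor q) \to p) is true.
    At m: \Diamond (\neg q \lor q) is true, p is false, so \Diamond (\neg q \lor q) \to p is false.
      At m: \Diamond (\neg q \lor q) requires \neg q \lor q at some successor in {y, z, m}.
        \neg q \lor q holds at y, so \Diamond (\neg q \lor q) is true at m.
Satisfying worlds: {u, v, w, x, z, t, m}

u, v, w, x, z, t, m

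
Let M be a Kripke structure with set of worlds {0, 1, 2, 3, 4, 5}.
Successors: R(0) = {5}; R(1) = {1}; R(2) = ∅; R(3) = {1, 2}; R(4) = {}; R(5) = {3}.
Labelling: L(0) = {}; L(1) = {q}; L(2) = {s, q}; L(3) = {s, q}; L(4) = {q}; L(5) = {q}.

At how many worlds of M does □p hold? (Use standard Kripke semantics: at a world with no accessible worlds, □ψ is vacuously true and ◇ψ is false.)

2

Let φ = □p. Evaluate φ at each world:
  0 (successors {5}): φ is false.
  1 (successors {1}): φ is false.
  2 (successors ∅): φ is true.
  3 (successors {1, 2}): φ is false.
  4 (successors ∅): φ is true.
  5 (successors {3}): φ is false.
For instance, at 3:
  At 3: □p requires p at every successor {1, 2}.
    p fails at 1, so □p is false at 3.
Satisfying worlds: {2, 4}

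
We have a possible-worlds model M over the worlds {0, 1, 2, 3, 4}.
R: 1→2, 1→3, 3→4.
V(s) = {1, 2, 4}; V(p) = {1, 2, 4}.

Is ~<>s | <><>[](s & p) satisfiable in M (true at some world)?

Yes

Let φ = ~<>s | <><>[](s & p). Evaluate φ at each world:
  0 (successors ∅): φ is true.
  1 (successors {2, 3}): φ is true.
  2 (successors ∅): φ is true.
  3 (successors {4}): φ is false.
  4 (successors ∅): φ is true.
Detail at 0 (witness):
  At 0: ~<>s is true, <><>[](s & p) is false, so ~<>s | <><>[](s & p) is true.
    At 0: <>s is false, so ~<>s is true.
      At 0: no accessible worlds, so <>s is false.
    At 0: no accessible worlds, so <><>[](s & p) is false.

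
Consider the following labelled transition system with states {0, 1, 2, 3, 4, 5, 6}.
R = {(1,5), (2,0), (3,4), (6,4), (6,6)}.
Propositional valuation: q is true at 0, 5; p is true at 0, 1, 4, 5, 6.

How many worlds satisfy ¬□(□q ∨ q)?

Let φ = ¬□(□q ∨ q). Evaluate φ at each world:
  0 (successors ∅): φ is false.
  1 (successors {5}): φ is false.
  2 (successors {0}): φ is false.
  3 (successors {4}): φ is false.
  4 (successors ∅): φ is false.
  5 (successors ∅): φ is false.
  6 (successors {4, 6}): φ is true.
For instance, at 2:
  At 2: □(□q ∨ q) is true, so ¬□(□q ∨ q) is false.
    At 2: □(□q ∨ q) requires □q ∨ q at every successor {0}.
      At 0: □q ∨ q is true.
    So □(□q ∨ q) is true at 2.
Satisfying worlds: {6}

1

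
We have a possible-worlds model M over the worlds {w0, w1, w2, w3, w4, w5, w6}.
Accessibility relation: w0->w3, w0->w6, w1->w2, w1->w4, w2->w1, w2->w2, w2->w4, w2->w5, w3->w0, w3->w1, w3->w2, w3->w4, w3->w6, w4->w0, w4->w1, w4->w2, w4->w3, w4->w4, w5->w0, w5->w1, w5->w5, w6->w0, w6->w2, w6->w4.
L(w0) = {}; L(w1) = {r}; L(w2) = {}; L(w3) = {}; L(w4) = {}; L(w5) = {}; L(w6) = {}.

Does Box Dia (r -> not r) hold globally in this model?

Yes

Recall that Box ψ holds at a world iff ψ holds at every accessible world, and Dia ψ holds iff ψ holds at some accessible world.
Let φ = Box Dia (r -> not r). Evaluate φ at each world:
  w0 (successors {w3, w6}): φ is true.
  w1 (successors {w2, w4}): φ is true.
  w2 (successors {w1, w2, w4, w5}): φ is true.
  w3 (successors {w0, w1, w2, w4, w6}): φ is true.
  w4 (successors {w0, w1, w2, w3, w4}): φ is true.
  w5 (successors {w0, w1, w5}): φ is true.
  w6 (successors {w0, w2, w4}): φ is true.
For instance, at w4:
  At w4: Box Dia (r -> not r) requires Dia (r -> not r) at every successor {w0, w1, w2, w3, w4}.
    At w0: Dia (r -> not r) is true.
    At w1: Dia (r -> not r) is true.
    At w2: Dia (r -> not r) is true.
    At w3: Dia (r -> not r) is true.
    At w4: Dia (r -> not r) is true.
  So Box Dia (r -> not r) is true at w4.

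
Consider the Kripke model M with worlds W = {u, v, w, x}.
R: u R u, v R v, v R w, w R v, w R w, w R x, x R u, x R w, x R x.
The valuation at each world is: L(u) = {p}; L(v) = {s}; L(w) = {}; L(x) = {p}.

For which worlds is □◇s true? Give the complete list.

Recall that □ψ holds at a world iff ψ holds at every accessible world, and ◇ψ holds iff ψ holds at some accessible world.
Let φ = □◇s. Evaluate φ at each world:
  u (successors {u}): φ is false.
  v (successors {v, w}): φ is true.
  w (successors {v, w, x}): φ is false.
  x (successors {u, w, x}): φ is false.
For instance, at w:
  At w: □◇s requires ◇s at every successor {v, w, x}.
    ◇s fails at x, so □◇s is false at w.
      At x: ◇s requires s at some successor in {u, w, x}.
        At u: s is false.
        At w: s is false.
        At x: s is false.
      So ◇s is false at x.
Satisfying worlds: {v}

v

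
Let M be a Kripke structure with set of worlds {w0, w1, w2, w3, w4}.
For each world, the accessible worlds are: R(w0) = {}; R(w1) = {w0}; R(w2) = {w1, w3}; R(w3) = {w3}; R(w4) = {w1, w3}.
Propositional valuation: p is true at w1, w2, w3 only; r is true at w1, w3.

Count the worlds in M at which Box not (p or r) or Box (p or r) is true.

Let φ = Box not (p or r) or Box (p or r). Evaluate φ at each world:
  w0 (successors ∅): φ is true.
  w1 (successors {w0}): φ is true.
  w2 (successors {w1, w3}): φ is true.
  w3 (successors {w3}): φ is true.
  w4 (successors {w1, w3}): φ is true.
For instance, at w3:
  At w3: Box not (p or r) is false, Box (p or r) is true, so Box not (p or r) or Box (p or r) is true.
    At w3: Box not (p or r) requires not (p or r) at every successor {w3}.
      not (p or r) fails at w3, so Box not (p or r) is false at w3.
    At w3: Box (p or r) requires p or r at every successor {w3}.
      At w3: p or r is true.
    So Box (p or r) is true at w3.
Satisfying worlds: {w0, w1, w2, w3, w4}

5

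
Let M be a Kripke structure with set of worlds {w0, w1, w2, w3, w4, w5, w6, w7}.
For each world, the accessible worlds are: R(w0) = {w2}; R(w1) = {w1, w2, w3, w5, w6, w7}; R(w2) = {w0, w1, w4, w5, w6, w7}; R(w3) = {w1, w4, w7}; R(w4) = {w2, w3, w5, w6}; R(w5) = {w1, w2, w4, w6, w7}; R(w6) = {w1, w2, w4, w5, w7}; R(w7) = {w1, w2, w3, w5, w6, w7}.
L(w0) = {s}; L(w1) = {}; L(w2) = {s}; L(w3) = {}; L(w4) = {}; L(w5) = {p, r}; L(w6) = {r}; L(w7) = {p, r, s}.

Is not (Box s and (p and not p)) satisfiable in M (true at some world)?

Recall that Box ψ holds at a world iff ψ holds at every accessible world, and Dia ψ holds iff ψ holds at some accessible world.
Let φ = not (Box s and (p and not p)). Evaluate φ at each world:
  w0 (successors {w2}): φ is true.
  w1 (successors {w1, w2, w3, w5, w6, w7}): φ is true.
  w2 (successors {w0, w1, w4, w5, w6, w7}): φ is true.
  w3 (successors {w1, w4, w7}): φ is true.
  w4 (successors {w2, w3, w5, w6}): φ is true.
  w5 (successors {w1, w2, w4, w6, w7}): φ is true.
  w6 (successors {w1, w2, w4, w5, w7}): φ is true.
  w7 (successors {w1, w2, w3, w5, w6, w7}): φ is true.
Detail at w0 (witness):
  At w0: Box s and (p and not p) is false, so not (Box s and (p and not p)) is true.
    At w0: Box s is true, p and not p is false, so Box s and (p and not p) is false.
      At w0: Box s requires s at every successor {w2}.
        At w2: s is true.
      So Box s is true at w0.

Yes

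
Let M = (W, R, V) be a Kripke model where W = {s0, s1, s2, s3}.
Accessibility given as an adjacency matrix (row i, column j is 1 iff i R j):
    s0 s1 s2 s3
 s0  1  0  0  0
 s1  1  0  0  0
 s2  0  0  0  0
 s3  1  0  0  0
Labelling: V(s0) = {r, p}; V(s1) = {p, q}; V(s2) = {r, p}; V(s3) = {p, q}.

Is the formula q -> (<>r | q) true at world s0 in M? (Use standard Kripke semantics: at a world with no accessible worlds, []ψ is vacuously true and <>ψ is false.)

At s0: q is false, <>r | q is true, so q -> (<>r | q) is true.
  At s0: <>r is true, q is false, so <>r | q is true.
    At s0: <>r requires r at some successor in {s0}.
      r holds at s0, so <>r is true at s0.

Yes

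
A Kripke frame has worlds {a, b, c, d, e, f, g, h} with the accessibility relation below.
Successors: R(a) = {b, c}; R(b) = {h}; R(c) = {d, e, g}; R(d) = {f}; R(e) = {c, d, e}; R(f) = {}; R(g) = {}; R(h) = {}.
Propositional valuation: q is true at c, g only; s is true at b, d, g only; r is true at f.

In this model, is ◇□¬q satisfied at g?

At g: no accessible worlds, so ◇□¬q is false.

No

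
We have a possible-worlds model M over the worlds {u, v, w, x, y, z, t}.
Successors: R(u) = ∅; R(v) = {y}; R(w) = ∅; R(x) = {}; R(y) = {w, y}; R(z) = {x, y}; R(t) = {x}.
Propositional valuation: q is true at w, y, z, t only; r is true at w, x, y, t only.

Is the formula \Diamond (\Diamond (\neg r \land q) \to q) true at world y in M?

Yes

At y: \Diamond (\Diamond (\neg r \land q) \to q) requires \Diamond (\neg r \land q) \to q at some successor in {w, y}.
  \Diamond (\neg r \land q) \to q holds at w, so \Diamond (\Diamond (\neg r \land q) \to q) is true at y.
    At w: \Diamond (\neg r \land q) is false, q is true, so \Diamond (\neg r \land q) \to q is true.
      At w: no accessible worlds, so \Diamond (\neg r \land q) is false.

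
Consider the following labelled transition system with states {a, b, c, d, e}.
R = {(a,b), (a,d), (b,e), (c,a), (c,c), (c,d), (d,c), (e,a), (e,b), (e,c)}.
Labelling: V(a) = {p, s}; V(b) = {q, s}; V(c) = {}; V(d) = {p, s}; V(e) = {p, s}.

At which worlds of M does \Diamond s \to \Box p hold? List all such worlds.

Let φ = \Diamond s \to \Box p. Evaluate φ at each world:
  a (successors {b, d}): φ is false.
  b (successors {e}): φ is true.
  c (successors {a, c, d}): φ is false.
  d (successors {c}): φ is true.
  e (successors {a, b, c}): φ is false.
For instance, at c:
  At c: \Diamond s is true, \Box p is false, so \Diamond s \to \Box p is false.
    At c: \Diamond s requires s at some successor in {a, c, d}.
      s holds at a, so \Diamond s is true at c.
    At c: \Box p requires p at every successor {a, c, d}.
      p fails at c, so \Box p is false at c.
Satisfying worlds: {b, d}

b, d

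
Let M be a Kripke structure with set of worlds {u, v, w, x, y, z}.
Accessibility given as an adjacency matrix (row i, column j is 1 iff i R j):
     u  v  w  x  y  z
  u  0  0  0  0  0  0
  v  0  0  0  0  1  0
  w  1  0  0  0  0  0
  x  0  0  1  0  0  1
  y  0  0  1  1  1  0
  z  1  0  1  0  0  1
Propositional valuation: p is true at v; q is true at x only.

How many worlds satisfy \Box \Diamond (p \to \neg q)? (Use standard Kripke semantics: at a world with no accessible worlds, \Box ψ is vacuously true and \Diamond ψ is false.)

4

Recall that \Box ψ holds at a world iff ψ holds at every accessible world, and \Diamond ψ holds iff ψ holds at some accessible world.
Let φ = \Box \Diamond (p \to \neg q). Evaluate φ at each world:
  u (successors ∅): φ is true.
  v (successors {y}): φ is true.
  w (successors {u}): φ is false.
  x (successors {w, z}): φ is true.
  y (successors {w, x, y}): φ is true.
  z (successors {u, w, z}): φ is false.
For instance, at z:
  At z: \Box \Diamond (p \to \neg q) requires \Diamond (p \to \neg q) at every successor {u, w, z}.
    \Diamond (p \to \neg q) fails at u, so \Box \Diamond (p \to \neg q) is false at z.
      At u: no accessible worlds, so \Diamond (p \to \neg q) is false.
Satisfying worlds: {u, v, x, y}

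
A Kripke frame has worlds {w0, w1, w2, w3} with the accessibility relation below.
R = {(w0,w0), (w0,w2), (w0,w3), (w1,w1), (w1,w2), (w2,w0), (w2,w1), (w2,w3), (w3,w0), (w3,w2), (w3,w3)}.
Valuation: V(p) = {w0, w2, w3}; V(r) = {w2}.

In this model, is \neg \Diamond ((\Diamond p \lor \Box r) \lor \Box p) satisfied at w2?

No

At w2: \Diamond ((\Diamond p \lor \Box r) \lor \Box p) is true, so \neg \Diamond ((\Diamond p \lor \Box r) \lor \Box p) is false.
  At w2: \Diamond ((\Diamond p \lor \Box r) \lor \Box p) requires (\Diamond p \lor \Box r) \lor \Box p at some successor in {w0, w1, w3}.
    (\Diamond p \lor \Box r) \lor \Box p holds at w0, so \Diamond ((\Diamond p \lor \Box r) \lor \Box p) is true at w2.
      At w0: \Diamond p \lor \Box r is true, \Box p is true, so (\Diamond p \lor \Box r) \lor \Box p is true.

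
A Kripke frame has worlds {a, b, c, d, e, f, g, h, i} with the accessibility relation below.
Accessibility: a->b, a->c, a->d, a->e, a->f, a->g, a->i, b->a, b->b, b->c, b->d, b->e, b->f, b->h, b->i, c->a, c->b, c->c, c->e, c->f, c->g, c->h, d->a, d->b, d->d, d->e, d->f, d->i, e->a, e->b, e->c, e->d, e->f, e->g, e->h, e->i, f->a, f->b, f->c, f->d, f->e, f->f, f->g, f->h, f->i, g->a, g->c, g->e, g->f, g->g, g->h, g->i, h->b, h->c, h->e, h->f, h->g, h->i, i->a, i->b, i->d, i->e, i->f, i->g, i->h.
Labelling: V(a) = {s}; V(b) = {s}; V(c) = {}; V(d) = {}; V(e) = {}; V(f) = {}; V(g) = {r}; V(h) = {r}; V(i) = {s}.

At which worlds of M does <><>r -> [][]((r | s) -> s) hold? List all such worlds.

Let φ = <><>r -> [][]((r | s) -> s). Evaluate φ at each world:
  a (successors {b, c, d, e, f, g, i}): φ is false.
  b (successors {a, b, c, d, e, f, h, i}): φ is false.
  c (successors {a, b, c, e, f, g, h}): φ is false.
  d (successors {a, b, d, e, f, i}): φ is false.
  e (successors {a, b, c, d, f, g, h, i}): φ is false.
  f (successors {a, b, c, d, e, f, g, h, i}): φ is false.
  g (successors {a, c, e, f, g, h, i}): φ is false.
  h (successors {b, c, e, f, g, i}): φ is false.
  i (successors {a, b, d, e, f, g, h}): φ is false.
For instance, at c:
  At c: <><>r is true, [][]((r | s) -> s) is false, so <><>r -> [][]((r | s) -> s) is false.
    At c: <><>r requires <>r at some successor in {a, b, c, e, f, g, h}.
      <>r holds at a, so <><>r is true at c.
    At c: [][]((r | s) -> s) requires []((r | s) -> s) at every successor {a, b, c, e, f, g, h}.
      []((r | s) -> s) fails at a, so [][]((r | s) -> s) is false at c.
Satisfying worlds: none.

none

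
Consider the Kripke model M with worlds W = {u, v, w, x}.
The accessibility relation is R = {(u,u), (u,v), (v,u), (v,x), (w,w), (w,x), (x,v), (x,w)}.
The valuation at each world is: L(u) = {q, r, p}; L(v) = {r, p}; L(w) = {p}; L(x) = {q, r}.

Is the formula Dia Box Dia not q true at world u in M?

At u: Dia Box Dia not q requires Box Dia not q at some successor in {u, v}.
  Box Dia not q holds at v, so Dia Box Dia not q is true at u.
    At v: Box Dia not q requires Dia not q at every successor {u, x}.
      At u: Dia not q is true.
      At x: Dia not q is true.
    So Box Dia not q is true at v.

Yes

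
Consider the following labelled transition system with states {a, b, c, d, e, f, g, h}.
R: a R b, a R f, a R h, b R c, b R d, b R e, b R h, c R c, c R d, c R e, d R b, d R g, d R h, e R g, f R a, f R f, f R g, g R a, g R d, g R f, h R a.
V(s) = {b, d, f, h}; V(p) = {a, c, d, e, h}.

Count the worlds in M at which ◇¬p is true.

Recall that ◇ψ holds at a world iff ψ holds at some accessible world.
Let φ = ◇¬p. Evaluate φ at each world:
  a (successors {b, f, h}): φ is true.
  b (successors {c, d, e, h}): φ is false.
  c (successors {c, d, e}): φ is false.
  d (successors {b, g, h}): φ is true.
  e (successors {g}): φ is true.
  f (successors {a, f, g}): φ is true.
  g (successors {a, d, f}): φ is true.
  h (successors {a}): φ is false.
For instance, at g:
  At g: ◇¬p requires ¬p at some successor in {a, d, f}.
    ¬p holds at f, so ◇¬p is true at g.
Satisfying worlds: {a, d, e, f, g}

5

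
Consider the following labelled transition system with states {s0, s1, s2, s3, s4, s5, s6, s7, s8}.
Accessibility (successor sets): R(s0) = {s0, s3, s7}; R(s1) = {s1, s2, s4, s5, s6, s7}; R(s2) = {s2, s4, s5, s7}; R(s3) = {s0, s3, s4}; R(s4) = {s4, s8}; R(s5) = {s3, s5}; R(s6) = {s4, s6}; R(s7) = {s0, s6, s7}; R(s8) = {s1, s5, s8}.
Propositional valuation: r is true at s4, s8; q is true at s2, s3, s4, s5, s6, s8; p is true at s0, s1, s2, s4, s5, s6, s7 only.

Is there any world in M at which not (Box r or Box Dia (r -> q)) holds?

Let φ = not (Box r or Box Dia (r -> q)). Evaluate φ at each world:
  s0 (successors {s0, s3, s7}): φ is false.
  s1 (successors {s1, s2, s4, s5, s6, s7}): φ is false.
  s2 (successors {s2, s4, s5, s7}): φ is false.
  s3 (successors {s0, s3, s4}): φ is false.
  s4 (successors {s4, s8}): φ is false.
  s5 (successors {s3, s5}): φ is false.
  s6 (successors {s4, s6}): φ is false.
  s7 (successors {s0, s6, s7}): φ is false.
  s8 (successors {s1, s5, s8}): φ is false.
For instance, at s7:
  At s7: Box r or Box Dia (r -> q) is true, so not (Box r or Box Dia (r -> q)) is false.
    At s7: Box r is false, Box Dia (r -> q) is true, so Box r or Box Dia (r -> q) is true.
      At s7: Box r requires r at every successor {s0, s6, s7}.
        r fails at s0, so Box r is false at s7.
      At s7: Box Dia (r -> q) requires Dia (r -> q) at every successor {s0, s6, s7}.
        At s0: Dia (r -> q) is true.
        At s6: Dia (r -> q) is true.
        At s7: Dia (r -> q) is true.
      So Box Dia (r -> q) is true at s7.

No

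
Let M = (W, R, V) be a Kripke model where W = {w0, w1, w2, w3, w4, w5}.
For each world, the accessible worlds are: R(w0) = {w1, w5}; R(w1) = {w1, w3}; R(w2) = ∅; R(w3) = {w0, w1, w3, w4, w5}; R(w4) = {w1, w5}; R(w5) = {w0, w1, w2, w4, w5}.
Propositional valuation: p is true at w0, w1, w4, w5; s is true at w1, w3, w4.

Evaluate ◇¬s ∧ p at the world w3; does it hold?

At w3: ◇¬s is true, p is false, so ◇¬s ∧ p is false.
  At w3: ◇¬s requires ¬s at some successor in {w0, w1, w3, w4, w5}.
    ¬s holds at w0, so ◇¬s is true at w3.

No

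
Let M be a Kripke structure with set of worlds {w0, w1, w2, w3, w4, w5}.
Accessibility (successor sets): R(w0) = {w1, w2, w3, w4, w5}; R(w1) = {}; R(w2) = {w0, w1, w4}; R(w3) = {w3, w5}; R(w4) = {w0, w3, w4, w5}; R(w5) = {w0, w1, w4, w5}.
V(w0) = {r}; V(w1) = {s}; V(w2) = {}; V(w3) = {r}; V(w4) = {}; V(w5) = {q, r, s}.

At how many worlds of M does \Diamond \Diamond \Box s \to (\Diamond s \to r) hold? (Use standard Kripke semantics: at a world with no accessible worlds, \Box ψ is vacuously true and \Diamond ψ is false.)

4

Let φ = \Diamond \Diamond \Box s \to (\Diamond s \to r). Evaluate φ at each world:
  w0 (successors {w1, w2, w3, w4, w5}): φ is true.
  w1 (successors ∅): φ is true.
  w2 (successors {w0, w1, w4}): φ is false.
  w3 (successors {w3, w5}): φ is true.
  w4 (successors {w0, w3, w4, w5}): φ is false.
  w5 (successors {w0, w1, w4, w5}): φ is true.
For instance, at w4:
  At w4: \Diamond \Diamond \Box s is true, \Diamond s \to r is false, so \Diamond \Diamond \Box s \to (\Diamond s \to r) is false.
    At w4: \Diamond \Diamond \Box s requires \Diamond \Box s at some successor in {w0, w3, w4, w5}.
      \Diamond \Box s holds at w0, so \Diamond \Diamond \Box s is true at w4.
    At w4: \Diamond s is true, r is false, so \Diamond s \to r is false.
      At w4: \Diamond s requires s at some successor in {w0, w3, w4, w5}.
        s holds at w5, so \Diamond s is true at w4.
Satisfying worlds: {w0, w1, w3, w5}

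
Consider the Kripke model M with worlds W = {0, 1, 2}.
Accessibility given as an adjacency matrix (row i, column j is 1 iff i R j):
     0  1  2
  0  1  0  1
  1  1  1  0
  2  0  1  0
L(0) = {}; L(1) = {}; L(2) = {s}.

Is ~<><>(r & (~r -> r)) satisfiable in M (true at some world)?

Yes

Let φ = ~<><>(r & (~r -> r)). Evaluate φ at each world:
  0 (successors {0, 2}): φ is true.
  1 (successors {0, 1}): φ is true.
  2 (successors {1}): φ is true.
Detail at 0 (witness):
  At 0: <><>(r & (~r -> r)) is false, so ~<><>(r & (~r -> r)) is true.
    At 0: <><>(r & (~r -> r)) requires <>(r & (~r -> r)) at some successor in {0, 2}.
      At 0: <>(r & (~r -> r)) is false.
      At 2: <>(r & (~r -> r)) is false.
    So <><>(r & (~r -> r)) is false at 0.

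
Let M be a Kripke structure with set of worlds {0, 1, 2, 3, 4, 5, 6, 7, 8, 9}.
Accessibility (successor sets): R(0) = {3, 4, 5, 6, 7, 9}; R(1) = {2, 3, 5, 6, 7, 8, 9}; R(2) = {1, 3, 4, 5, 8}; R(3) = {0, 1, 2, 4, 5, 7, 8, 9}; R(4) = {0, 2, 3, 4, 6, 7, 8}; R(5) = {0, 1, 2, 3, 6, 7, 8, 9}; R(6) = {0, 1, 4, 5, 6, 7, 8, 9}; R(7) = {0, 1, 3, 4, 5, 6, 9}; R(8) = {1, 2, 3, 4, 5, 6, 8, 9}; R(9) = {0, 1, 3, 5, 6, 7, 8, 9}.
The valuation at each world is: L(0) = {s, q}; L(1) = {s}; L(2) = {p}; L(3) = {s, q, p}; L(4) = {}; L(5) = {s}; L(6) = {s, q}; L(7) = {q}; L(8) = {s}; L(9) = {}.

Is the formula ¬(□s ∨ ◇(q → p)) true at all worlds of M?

Recall that □ψ holds at a world iff ψ holds at every accessible world, and ◇ψ holds iff ψ holds at some accessible world.
Let φ = ¬(□s ∨ ◇(q → p)). Evaluate φ at each world:
  0 (successors {3, 4, 5, 6, 7, 9}): φ is false.
  1 (successors {2, 3, 5, 6, 7, 8, 9}): φ is false.
  2 (successors {1, 3, 4, 5, 8}): φ is false.
  3 (successors {0, 1, 2, 4, 5, 7, 8, 9}): φ is false.
  4 (successors {0, 2, 3, 4, 6, 7, 8}): φ is false.
  5 (successors {0, 1, 2, 3, 6, 7, 8, 9}): φ is false.
  6 (successors {0, 1, 4, 5, 6, 7, 8, 9}): φ is false.
  7 (successors {0, 1, 3, 4, 5, 6, 9}): φ is false.
  8 (successors {1, 2, 3, 4, 5, 6, 8, 9}): φ is false.
  9 (successors {0, 1, 3, 5, 6, 7, 8, 9}): φ is false.
Detail at 0 (counterexample):
  At 0: □s ∨ ◇(q → p) is true, so ¬(□s ∨ ◇(q → p)) is false.
    At 0: □s is false, ◇(q → p) is true, so □s ∨ ◇(q → p) is true.
      At 0: □s requires s at every successor {3, 4, 5, 6, 7, 9}.
        s fails at 4, so □s is false at 0.
      At 0: ◇(q → p) requires q → p at some successor in {3, 4, 5, 6, 7, 9}.
        q → p holds at 3, so ◇(q → p) is true at 0.

No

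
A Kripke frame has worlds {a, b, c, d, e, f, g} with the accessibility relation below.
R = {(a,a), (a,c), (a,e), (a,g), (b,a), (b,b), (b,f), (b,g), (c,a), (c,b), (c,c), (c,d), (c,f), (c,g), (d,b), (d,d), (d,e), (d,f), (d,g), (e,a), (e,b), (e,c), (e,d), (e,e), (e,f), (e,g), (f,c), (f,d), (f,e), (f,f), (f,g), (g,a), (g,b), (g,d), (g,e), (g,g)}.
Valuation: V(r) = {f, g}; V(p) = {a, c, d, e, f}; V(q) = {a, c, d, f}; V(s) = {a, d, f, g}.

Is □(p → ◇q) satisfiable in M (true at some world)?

Yes

Let φ = □(p → ◇q). Evaluate φ at each world:
  a (successors {a, c, e, g}): φ is true.
  b (successors {a, b, f, g}): φ is true.
  c (successors {a, b, c, d, f, g}): φ is true.
  d (successors {b, d, e, f, g}): φ is true.
  e (successors {a, b, c, d, e, f, g}): φ is true.
  f (successors {c, d, e, f, g}): φ is true.
  g (successors {a, b, d, e, g}): φ is true.
Detail at a (witness):
  At a: □(p → ◇q) requires p → ◇q at every successor {a, c, e, g}.
    At a: p → ◇q is true.
    At c: p → ◇q is true.
    At e: p → ◇q is true.
    At g: p → ◇q is true.
  So □(p → ◇q) is true at a.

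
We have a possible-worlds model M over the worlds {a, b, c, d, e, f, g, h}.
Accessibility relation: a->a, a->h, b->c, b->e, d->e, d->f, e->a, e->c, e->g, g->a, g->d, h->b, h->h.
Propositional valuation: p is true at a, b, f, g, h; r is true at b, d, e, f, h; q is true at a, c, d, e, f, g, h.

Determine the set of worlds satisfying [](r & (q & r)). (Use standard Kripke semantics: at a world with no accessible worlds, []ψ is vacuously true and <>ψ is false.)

c, d, f

Recall that []ψ holds at a world iff ψ holds at every accessible world, and <>ψ holds iff ψ holds at some accessible world.
Let φ = [](r & (q & r)). Evaluate φ at each world:
  a (successors {a, h}): φ is false.
  b (successors {c, e}): φ is false.
  c (successors ∅): φ is true.
  d (successors {e, f}): φ is true.
  e (successors {a, c, g}): φ is false.
  f (successors ∅): φ is true.
  g (successors {a, d}): φ is false.
  h (successors {b, h}): φ is false.
For instance, at b:
  At b: [](r & (q & r)) requires r & (q & r) at every successor {c, e}.
    r & (q & r) fails at c, so [](r & (q & r)) is false at b.
Satisfying worlds: {c, d, f}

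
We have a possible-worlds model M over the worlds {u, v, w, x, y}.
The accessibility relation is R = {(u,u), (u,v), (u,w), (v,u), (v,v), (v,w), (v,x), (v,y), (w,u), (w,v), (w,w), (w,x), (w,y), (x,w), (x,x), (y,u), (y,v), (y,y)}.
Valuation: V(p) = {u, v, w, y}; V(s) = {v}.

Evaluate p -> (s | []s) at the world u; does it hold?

No

At u: p is true, s | []s is false, so p -> (s | []s) is false.
  At u: s is false, []s is false, so s | []s is false.
    At u: []s requires s at every successor {u, v, w}.
      s fails at u, so []s is false at u.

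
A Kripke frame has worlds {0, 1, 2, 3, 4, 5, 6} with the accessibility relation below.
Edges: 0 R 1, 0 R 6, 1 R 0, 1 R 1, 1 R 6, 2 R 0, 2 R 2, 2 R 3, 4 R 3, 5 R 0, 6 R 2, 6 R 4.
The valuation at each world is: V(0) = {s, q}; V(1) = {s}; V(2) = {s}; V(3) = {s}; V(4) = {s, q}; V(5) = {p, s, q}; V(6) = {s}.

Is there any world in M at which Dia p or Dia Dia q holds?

Yes

Let φ = Dia p or Dia Dia q. Evaluate φ at each world:
  0 (successors {1, 6}): φ is true.
  1 (successors {0, 1, 6}): φ is true.
  2 (successors {0, 2, 3}): φ is true.
  3 (successors ∅): φ is false.
  4 (successors {3}): φ is false.
  5 (successors {0}): φ is false.
  6 (successors {2, 4}): φ is true.
Detail at 0 (witness):
  At 0: Dia p is false, Dia Dia q is true, so Dia p or Dia Dia q is true.
    At 0: Dia p requires p at some successor in {1, 6}.
      At 1: p is false.
      At 6: p is false.
    So Dia p is false at 0.
    At 0: Dia Dia q requires Dia q at some successor in {1, 6}.
      Dia q holds at 1, so Dia Dia q is true at 0.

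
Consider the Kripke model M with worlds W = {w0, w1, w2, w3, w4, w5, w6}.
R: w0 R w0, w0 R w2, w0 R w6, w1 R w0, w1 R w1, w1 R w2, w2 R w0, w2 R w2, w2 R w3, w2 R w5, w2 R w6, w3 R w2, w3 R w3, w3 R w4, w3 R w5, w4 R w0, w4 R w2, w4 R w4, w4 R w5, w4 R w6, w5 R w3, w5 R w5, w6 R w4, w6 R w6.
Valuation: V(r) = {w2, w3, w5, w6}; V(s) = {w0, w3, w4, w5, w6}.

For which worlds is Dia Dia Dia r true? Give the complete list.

Let φ = Dia Dia Dia r. Evaluate φ at each world:
  w0 (successors {w0, w2, w6}): φ is true.
  w1 (successors {w0, w1, w2}): φ is true.
  w2 (successors {w0, w2, w3, w5, w6}): φ is true.
  w3 (successors {w2, w3, w4, w5}): φ is true.
  w4 (successors {w0, w2, w4, w5, w6}): φ is true.
  w5 (successors {w3, w5}): φ is true.
  w6 (successors {w4, w6}): φ is true.
For instance, at w2:
  At w2: Dia Dia Dia r requires Dia Dia r at some successor in {w0, w2, w3, w5, w6}.
    Dia Dia r holds at w0, so Dia Dia Dia r is true at w2.
      At w0: Dia Dia r requires Dia r at some successor in {w0, w2, w6}.
        Dia r holds at w0, so Dia Dia r is true at w0.
Satisfying worlds: {w0, w1, w2, w3, w4, w5, w6}

w0, w1, w2, w3, w4, w5, w6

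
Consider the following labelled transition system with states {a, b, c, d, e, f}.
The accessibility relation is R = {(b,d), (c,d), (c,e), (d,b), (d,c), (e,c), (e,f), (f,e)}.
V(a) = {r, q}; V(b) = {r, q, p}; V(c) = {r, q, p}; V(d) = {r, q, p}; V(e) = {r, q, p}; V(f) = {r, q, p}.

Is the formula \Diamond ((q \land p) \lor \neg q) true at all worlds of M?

Recall that \Diamond ψ holds at a world iff ψ holds at some accessible world.
Let φ = \Diamond ((q \land p) \lor \neg q). Evaluate φ at each world:
  a (successors ∅): φ is false.
  b (successors {d}): φ is true.
  c (successors {d, e}): φ is true.
  d (successors {b, c}): φ is true.
  e (successors {c, f}): φ is true.
  f (successors {e}): φ is true.
Detail at a (counterexample):
  At a: no accessible worlds, so \Diamond ((q \land p) \lor \neg q) is false.

No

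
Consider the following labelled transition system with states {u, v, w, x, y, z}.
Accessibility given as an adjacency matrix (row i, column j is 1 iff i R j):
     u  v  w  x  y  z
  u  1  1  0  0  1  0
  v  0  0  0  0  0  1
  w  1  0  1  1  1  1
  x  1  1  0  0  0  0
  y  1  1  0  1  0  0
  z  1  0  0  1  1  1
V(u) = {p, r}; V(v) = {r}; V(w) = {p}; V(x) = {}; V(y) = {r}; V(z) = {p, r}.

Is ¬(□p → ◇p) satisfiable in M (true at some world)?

Let φ = ¬(□p → ◇p). Evaluate φ at each world:
  u (successors {u, v, y}): φ is false.
  v (successors {z}): φ is false.
  w (successors {u, w, x, y, z}): φ is false.
  x (successors {u, v}): φ is false.
  y (successors {u, v, x}): φ is false.
  z (successors {u, x, y, z}): φ is false.
For instance, at x:
  At x: □p → ◇p is true, so ¬(□p → ◇p) is false.
    At x: □p is false, ◇p is true, so □p → ◇p is true.
      At x: □p requires p at every successor {u, v}.
        p fails at v, so □p is false at x.
      At x: ◇p requires p at some successor in {u, v}.
        p holds at u, so ◇p is true at x.

No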